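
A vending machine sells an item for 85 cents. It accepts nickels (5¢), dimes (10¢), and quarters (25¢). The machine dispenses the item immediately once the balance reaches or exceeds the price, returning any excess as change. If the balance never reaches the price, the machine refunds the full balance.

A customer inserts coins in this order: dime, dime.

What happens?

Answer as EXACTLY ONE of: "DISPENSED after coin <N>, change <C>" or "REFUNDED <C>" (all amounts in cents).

Price: 85¢
Coin 1 (dime, 10¢): balance = 10¢
Coin 2 (dime, 10¢): balance = 20¢
All coins inserted, balance 20¢ < price 85¢ → REFUND 20¢

Answer: REFUNDED 20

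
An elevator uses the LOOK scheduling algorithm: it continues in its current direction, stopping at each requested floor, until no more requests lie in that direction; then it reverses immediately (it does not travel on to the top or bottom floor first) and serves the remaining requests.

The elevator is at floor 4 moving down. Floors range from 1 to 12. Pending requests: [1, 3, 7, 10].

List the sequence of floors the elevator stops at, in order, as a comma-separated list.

Current: 4, moving DOWN
Serve below first (descending): [3, 1]
Then reverse, serve above (ascending): [7, 10]

Answer: 3, 1, 7, 10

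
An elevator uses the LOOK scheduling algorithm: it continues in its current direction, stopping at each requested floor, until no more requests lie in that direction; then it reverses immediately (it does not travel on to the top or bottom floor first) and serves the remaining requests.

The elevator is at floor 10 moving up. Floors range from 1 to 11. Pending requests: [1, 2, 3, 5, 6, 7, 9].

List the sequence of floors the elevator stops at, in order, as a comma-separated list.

Current: 10, moving UP
Serve above first (ascending): []
Then reverse, serve below (descending): [9, 7, 6, 5, 3, 2, 1]

Answer: 9, 7, 6, 5, 3, 2, 1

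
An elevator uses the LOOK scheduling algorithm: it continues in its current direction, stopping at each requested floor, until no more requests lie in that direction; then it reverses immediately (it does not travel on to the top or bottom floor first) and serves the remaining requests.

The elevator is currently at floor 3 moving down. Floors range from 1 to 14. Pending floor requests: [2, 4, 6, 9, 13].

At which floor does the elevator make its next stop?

Current floor: 3, direction: down
Requests above: [4, 6, 9, 13]
Requests below: [2]
Moving down and requests lie below → nearest below is max([2]) = 2

Answer: 2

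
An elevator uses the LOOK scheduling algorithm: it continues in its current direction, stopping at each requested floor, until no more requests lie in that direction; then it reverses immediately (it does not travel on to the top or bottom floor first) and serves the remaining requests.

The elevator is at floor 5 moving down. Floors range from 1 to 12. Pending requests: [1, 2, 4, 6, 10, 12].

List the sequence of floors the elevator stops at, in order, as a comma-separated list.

Current: 5, moving DOWN
Serve below first (descending): [4, 2, 1]
Then reverse, serve above (ascending): [6, 10, 12]

Answer: 4, 2, 1, 6, 10, 12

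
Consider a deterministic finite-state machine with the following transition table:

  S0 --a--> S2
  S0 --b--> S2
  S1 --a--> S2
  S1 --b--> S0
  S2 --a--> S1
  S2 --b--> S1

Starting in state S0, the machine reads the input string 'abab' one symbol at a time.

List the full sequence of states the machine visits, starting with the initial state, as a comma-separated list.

Start: S0
  read 'a': S0 --a--> S2
  read 'b': S2 --b--> S1
  read 'a': S1 --a--> S2
  read 'b': S2 --b--> S1

Answer: S0, S2, S1, S2, S1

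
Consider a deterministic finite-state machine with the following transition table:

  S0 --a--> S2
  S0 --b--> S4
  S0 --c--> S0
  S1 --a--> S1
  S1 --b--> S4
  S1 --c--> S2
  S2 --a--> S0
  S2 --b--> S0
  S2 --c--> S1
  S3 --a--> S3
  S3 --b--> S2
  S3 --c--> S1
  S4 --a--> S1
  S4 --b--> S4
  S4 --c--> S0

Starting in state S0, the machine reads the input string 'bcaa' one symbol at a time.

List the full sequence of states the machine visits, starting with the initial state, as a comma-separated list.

Answer: S0, S4, S0, S2, S0

Derivation:
Start: S0
  read 'b': S0 --b--> S4
  read 'c': S4 --c--> S0
  read 'a': S0 --a--> S2
  read 'a': S2 --a--> S0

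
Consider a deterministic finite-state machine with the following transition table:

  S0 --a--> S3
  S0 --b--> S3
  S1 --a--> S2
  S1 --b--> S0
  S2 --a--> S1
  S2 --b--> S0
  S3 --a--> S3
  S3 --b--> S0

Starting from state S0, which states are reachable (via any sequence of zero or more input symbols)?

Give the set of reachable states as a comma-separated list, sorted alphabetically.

Answer: S0, S3

Derivation:
BFS from S0:
  visit S0: S0--a-->S3 (new), S0--b-->S3 (seen)
  visit S3: S3--a-->S3 (seen), S3--b-->S0 (seen)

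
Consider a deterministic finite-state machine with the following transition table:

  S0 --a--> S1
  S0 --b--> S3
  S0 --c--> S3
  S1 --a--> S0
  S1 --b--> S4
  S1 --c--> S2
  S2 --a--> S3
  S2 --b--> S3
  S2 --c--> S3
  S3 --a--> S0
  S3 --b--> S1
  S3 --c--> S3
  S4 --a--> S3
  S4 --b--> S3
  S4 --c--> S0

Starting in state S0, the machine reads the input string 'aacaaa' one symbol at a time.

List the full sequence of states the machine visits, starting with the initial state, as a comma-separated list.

Answer: S0, S1, S0, S3, S0, S1, S0

Derivation:
Start: S0
  read 'a': S0 --a--> S1
  read 'a': S1 --a--> S0
  read 'c': S0 --c--> S3
  read 'a': S3 --a--> S0
  read 'a': S0 --a--> S1
  read 'a': S1 --a--> S0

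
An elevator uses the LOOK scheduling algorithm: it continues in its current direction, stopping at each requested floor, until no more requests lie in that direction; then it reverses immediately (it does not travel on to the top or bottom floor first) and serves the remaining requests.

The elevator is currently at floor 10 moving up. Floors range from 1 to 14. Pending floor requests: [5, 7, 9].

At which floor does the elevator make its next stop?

Answer: 9

Derivation:
Current floor: 10, direction: up
Requests above: []
Requests below: [5, 7, 9]
Moving up but no requests above → reverse; nearest below is max([5, 7, 9]) = 9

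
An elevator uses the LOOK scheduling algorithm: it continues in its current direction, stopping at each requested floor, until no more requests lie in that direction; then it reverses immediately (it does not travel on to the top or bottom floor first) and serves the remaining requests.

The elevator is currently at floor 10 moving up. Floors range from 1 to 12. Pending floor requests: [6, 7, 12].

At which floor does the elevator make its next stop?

Answer: 12

Derivation:
Current floor: 10, direction: up
Requests above: [12]
Requests below: [6, 7]
Moving up and requests lie above → nearest above is min([12]) = 12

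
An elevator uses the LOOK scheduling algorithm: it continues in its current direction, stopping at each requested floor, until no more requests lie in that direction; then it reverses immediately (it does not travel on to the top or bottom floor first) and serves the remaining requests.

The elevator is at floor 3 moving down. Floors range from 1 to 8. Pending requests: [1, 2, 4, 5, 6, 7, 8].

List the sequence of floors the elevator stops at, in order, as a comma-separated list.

Answer: 2, 1, 4, 5, 6, 7, 8

Derivation:
Current: 3, moving DOWN
Serve below first (descending): [2, 1]
Then reverse, serve above (ascending): [4, 5, 6, 7, 8]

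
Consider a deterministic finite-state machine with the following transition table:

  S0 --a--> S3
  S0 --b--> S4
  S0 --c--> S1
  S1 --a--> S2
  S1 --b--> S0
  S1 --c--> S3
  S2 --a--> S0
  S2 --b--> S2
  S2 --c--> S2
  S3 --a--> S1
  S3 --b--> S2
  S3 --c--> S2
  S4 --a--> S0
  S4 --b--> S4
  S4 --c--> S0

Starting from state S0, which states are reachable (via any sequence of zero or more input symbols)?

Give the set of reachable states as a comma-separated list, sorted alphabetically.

BFS from S0:
  visit S0: S0--a-->S3 (new), S0--b-->S4 (new), S0--c-->S1 (new)
  visit S3: S3--a-->S1 (seen), S3--b-->S2 (new), S3--c-->S2 (seen)
  visit S4: S4--a-->S0 (seen), S4--b-->S4 (seen), S4--c-->S0 (seen)
  visit S1: S1--a-->S2 (seen), S1--b-->S0 (seen), S1--c-->S3 (seen)
  visit S2: S2--a-->S0 (seen), S2--b-->S2 (seen), S2--c-->S2 (seen)

Answer: S0, S1, S2, S3, S4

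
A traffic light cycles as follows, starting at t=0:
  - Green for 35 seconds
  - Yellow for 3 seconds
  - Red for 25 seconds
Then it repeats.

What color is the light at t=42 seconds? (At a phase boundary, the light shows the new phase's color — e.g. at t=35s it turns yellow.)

Answer: red

Derivation:
Cycle length = 35 + 3 + 25 = 63s
t = 42, phase_t = 42 mod 63 = 42
42 >= 38 → RED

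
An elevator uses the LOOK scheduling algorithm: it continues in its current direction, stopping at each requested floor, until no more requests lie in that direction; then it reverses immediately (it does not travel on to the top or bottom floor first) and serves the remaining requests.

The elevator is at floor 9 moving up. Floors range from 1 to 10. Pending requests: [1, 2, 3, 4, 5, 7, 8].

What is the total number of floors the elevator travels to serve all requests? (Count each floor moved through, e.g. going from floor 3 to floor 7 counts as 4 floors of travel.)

Answer: 8

Derivation:
Start at floor 9 moving up, LOOK stop order: [8, 7, 5, 4, 3, 2, 1]
  9 → 8: |8-9| = 1, total = 1
  8 → 7: |7-8| = 1, total = 2
  7 → 5: |5-7| = 2, total = 4
  5 → 4: |4-5| = 1, total = 5
  4 → 3: |3-4| = 1, total = 6
  3 → 2: |2-3| = 1, total = 7
  2 → 1: |1-2| = 1, total = 8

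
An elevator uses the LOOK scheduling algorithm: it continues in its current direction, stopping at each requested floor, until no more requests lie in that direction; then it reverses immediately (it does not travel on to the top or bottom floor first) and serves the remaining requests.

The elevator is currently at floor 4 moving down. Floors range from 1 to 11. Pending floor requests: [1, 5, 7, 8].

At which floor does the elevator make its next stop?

Answer: 1

Derivation:
Current floor: 4, direction: down
Requests above: [5, 7, 8]
Requests below: [1]
Moving down and requests lie below → nearest below is max([1]) = 1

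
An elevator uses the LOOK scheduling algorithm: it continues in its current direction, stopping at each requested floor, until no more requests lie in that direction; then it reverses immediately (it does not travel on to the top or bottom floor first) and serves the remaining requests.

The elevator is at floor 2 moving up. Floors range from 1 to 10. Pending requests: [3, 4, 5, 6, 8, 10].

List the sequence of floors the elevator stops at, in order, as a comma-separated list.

Current: 2, moving UP
Serve above first (ascending): [3, 4, 5, 6, 8, 10]
Then reverse, serve below (descending): []

Answer: 3, 4, 5, 6, 8, 10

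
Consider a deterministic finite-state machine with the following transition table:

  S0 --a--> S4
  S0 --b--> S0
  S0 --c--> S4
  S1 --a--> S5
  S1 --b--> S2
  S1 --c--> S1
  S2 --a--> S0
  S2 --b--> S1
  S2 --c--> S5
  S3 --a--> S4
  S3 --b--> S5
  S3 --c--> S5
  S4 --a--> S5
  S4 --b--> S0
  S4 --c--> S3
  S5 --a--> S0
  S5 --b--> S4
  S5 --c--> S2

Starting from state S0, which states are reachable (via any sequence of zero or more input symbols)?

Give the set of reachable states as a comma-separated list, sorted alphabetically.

BFS from S0:
  visit S0: S0--a-->S4 (new), S0--b-->S0 (seen), S0--c-->S4 (seen)
  visit S4: S4--a-->S5 (new), S4--b-->S0 (seen), S4--c-->S3 (new)
  visit S5: S5--a-->S0 (seen), S5--b-->S4 (seen), S5--c-->S2 (new)
  visit S3: S3--a-->S4 (seen), S3--b-->S5 (seen), S3--c-->S5 (seen)
  visit S2: S2--a-->S0 (seen), S2--b-->S1 (new), S2--c-->S5 (seen)
  visit S1: S1--a-->S5 (seen), S1--b-->S2 (seen), S1--c-->S1 (seen)

Answer: S0, S1, S2, S3, S4, S5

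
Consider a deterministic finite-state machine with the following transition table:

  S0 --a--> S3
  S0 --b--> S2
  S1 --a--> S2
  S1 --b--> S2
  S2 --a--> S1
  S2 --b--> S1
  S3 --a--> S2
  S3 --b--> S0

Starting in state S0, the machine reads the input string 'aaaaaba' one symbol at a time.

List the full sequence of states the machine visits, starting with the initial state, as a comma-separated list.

Start: S0
  read 'a': S0 --a--> S3
  read 'a': S3 --a--> S2
  read 'a': S2 --a--> S1
  read 'a': S1 --a--> S2
  read 'a': S2 --a--> S1
  read 'b': S1 --b--> S2
  read 'a': S2 --a--> S1

Answer: S0, S3, S2, S1, S2, S1, S2, S1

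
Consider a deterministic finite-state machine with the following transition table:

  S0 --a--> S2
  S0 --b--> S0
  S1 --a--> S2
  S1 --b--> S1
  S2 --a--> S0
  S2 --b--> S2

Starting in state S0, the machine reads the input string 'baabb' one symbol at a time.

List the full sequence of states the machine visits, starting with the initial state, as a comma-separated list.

Start: S0
  read 'b': S0 --b--> S0
  read 'a': S0 --a--> S2
  read 'a': S2 --a--> S0
  read 'b': S0 --b--> S0
  read 'b': S0 --b--> S0

Answer: S0, S0, S2, S0, S0, S0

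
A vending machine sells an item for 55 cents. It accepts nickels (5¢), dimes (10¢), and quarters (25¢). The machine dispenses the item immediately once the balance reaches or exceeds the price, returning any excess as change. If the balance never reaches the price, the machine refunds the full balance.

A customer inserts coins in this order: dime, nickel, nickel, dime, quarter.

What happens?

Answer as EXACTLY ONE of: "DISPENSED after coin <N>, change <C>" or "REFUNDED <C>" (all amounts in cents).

Price: 55¢
Coin 1 (dime, 10¢): balance = 10¢
Coin 2 (nickel, 5¢): balance = 15¢
Coin 3 (nickel, 5¢): balance = 20¢
Coin 4 (dime, 10¢): balance = 30¢
Coin 5 (quarter, 25¢): balance = 55¢
  → balance >= price → DISPENSE, change = 55 - 55 = 0¢

Answer: DISPENSED after coin 5, change 0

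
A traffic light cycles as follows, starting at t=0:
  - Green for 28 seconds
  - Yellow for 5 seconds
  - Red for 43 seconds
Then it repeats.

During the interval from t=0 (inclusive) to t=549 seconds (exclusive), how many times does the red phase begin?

Cycle = 28+5+43 = 76s
red phase starts at t = k*76 + 33 for k=0,1,2,...
Need k*76+33 < 549 → k < 6.789
k ∈ {0, ..., 6} → 7 starts

Answer: 7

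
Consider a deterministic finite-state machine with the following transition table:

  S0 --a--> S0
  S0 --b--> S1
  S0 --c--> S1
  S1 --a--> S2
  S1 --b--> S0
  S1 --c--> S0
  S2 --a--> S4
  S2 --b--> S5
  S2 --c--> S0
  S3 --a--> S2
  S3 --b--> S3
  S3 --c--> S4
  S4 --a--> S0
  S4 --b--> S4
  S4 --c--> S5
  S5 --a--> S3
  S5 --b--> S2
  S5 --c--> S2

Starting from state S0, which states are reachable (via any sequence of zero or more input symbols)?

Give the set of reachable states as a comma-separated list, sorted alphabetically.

BFS from S0:
  visit S0: S0--a-->S0 (seen), S0--b-->S1 (new), S0--c-->S1 (seen)
  visit S1: S1--a-->S2 (new), S1--b-->S0 (seen), S1--c-->S0 (seen)
  visit S2: S2--a-->S4 (new), S2--b-->S5 (new), S2--c-->S0 (seen)
  visit S4: S4--a-->S0 (seen), S4--b-->S4 (seen), S4--c-->S5 (seen)
  visit S5: S5--a-->S3 (new), S5--b-->S2 (seen), S5--c-->S2 (seen)
  visit S3: S3--a-->S2 (seen), S3--b-->S3 (seen), S3--c-->S4 (seen)

Answer: S0, S1, S2, S3, S4, S5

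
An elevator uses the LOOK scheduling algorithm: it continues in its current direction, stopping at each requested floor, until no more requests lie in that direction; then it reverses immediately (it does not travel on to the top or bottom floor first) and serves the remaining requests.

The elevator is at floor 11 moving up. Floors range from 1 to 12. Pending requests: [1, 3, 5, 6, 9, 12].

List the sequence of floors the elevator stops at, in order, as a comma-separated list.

Answer: 12, 9, 6, 5, 3, 1

Derivation:
Current: 11, moving UP
Serve above first (ascending): [12]
Then reverse, serve below (descending): [9, 6, 5, 3, 1]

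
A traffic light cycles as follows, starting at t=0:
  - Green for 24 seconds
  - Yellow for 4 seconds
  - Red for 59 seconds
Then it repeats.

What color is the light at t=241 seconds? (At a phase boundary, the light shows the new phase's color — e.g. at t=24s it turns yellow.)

Answer: red

Derivation:
Cycle length = 24 + 4 + 59 = 87s
t = 241, phase_t = 241 mod 87 = 67
67 >= 28 → RED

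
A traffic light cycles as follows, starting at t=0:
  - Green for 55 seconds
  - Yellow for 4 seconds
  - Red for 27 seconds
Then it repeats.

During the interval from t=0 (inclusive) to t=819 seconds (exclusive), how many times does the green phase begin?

Cycle = 55+4+27 = 86s
green phase starts at t = k*86 + 0 for k=0,1,2,...
Need k*86+0 < 819 → k < 9.523
k ∈ {0, ..., 9} → 10 starts

Answer: 10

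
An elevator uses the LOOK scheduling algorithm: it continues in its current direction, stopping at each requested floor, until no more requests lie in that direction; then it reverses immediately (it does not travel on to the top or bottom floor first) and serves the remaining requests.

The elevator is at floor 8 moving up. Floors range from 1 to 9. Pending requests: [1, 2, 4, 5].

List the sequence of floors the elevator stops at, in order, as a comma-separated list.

Answer: 5, 4, 2, 1

Derivation:
Current: 8, moving UP
Serve above first (ascending): []
Then reverse, serve below (descending): [5, 4, 2, 1]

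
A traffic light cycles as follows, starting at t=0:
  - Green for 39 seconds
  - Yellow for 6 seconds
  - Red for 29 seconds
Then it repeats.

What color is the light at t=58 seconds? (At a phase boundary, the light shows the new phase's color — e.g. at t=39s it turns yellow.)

Cycle length = 39 + 6 + 29 = 74s
t = 58, phase_t = 58 mod 74 = 58
58 >= 45 → RED

Answer: red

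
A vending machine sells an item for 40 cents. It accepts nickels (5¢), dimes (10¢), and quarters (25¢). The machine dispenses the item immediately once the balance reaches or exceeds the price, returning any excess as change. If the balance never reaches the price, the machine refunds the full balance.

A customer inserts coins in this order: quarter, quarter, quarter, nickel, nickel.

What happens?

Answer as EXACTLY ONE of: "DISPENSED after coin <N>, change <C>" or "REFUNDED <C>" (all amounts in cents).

Price: 40¢
Coin 1 (quarter, 25¢): balance = 25¢
Coin 2 (quarter, 25¢): balance = 50¢
  → balance >= price → DISPENSE, change = 50 - 40 = 10¢

Answer: DISPENSED after coin 2, change 10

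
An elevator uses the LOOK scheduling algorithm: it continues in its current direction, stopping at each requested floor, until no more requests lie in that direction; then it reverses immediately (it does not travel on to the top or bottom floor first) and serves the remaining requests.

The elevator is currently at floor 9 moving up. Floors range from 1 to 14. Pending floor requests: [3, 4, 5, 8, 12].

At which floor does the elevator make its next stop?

Answer: 12

Derivation:
Current floor: 9, direction: up
Requests above: [12]
Requests below: [3, 4, 5, 8]
Moving up and requests lie above → nearest above is min([12]) = 12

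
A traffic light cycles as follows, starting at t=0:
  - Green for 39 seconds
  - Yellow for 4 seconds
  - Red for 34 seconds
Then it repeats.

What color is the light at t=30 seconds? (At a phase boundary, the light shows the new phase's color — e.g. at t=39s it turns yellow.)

Answer: green

Derivation:
Cycle length = 39 + 4 + 34 = 77s
t = 30, phase_t = 30 mod 77 = 30
30 < 39 (green end) → GREEN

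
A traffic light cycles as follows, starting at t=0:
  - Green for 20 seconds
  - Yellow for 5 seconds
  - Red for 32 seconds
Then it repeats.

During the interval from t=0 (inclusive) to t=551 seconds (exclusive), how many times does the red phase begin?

Cycle = 20+5+32 = 57s
red phase starts at t = k*57 + 25 for k=0,1,2,...
Need k*57+25 < 551 → k < 9.228
k ∈ {0, ..., 9} → 10 starts

Answer: 10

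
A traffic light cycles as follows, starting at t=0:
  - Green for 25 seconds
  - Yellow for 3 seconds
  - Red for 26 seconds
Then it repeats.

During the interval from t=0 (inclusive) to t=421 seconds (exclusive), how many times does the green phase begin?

Answer: 8

Derivation:
Cycle = 25+3+26 = 54s
green phase starts at t = k*54 + 0 for k=0,1,2,...
Need k*54+0 < 421 → k < 7.796
k ∈ {0, ..., 7} → 8 starts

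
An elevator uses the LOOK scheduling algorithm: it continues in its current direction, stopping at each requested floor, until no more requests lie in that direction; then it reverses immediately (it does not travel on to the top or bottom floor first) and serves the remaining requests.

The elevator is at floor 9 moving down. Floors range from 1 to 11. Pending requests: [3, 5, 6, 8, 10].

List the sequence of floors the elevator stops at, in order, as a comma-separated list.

Current: 9, moving DOWN
Serve below first (descending): [8, 6, 5, 3]
Then reverse, serve above (ascending): [10]

Answer: 8, 6, 5, 3, 10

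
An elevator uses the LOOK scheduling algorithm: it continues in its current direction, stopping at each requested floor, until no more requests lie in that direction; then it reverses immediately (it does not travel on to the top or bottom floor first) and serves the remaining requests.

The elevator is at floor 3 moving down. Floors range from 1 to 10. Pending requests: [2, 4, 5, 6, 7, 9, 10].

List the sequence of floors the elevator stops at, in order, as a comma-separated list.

Answer: 2, 4, 5, 6, 7, 9, 10

Derivation:
Current: 3, moving DOWN
Serve below first (descending): [2]
Then reverse, serve above (ascending): [4, 5, 6, 7, 9, 10]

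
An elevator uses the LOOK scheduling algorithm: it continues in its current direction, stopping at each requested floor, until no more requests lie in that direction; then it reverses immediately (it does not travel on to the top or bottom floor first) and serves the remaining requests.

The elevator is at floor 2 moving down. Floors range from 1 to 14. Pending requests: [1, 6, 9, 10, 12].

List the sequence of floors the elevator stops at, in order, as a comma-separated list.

Answer: 1, 6, 9, 10, 12

Derivation:
Current: 2, moving DOWN
Serve below first (descending): [1]
Then reverse, serve above (ascending): [6, 9, 10, 12]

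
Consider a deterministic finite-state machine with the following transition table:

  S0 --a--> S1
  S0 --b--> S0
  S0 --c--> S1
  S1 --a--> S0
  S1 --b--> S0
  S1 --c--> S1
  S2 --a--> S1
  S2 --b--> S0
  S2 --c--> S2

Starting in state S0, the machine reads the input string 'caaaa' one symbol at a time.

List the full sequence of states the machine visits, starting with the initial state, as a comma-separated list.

Start: S0
  read 'c': S0 --c--> S1
  read 'a': S1 --a--> S0
  read 'a': S0 --a--> S1
  read 'a': S1 --a--> S0
  read 'a': S0 --a--> S1

Answer: S0, S1, S0, S1, S0, S1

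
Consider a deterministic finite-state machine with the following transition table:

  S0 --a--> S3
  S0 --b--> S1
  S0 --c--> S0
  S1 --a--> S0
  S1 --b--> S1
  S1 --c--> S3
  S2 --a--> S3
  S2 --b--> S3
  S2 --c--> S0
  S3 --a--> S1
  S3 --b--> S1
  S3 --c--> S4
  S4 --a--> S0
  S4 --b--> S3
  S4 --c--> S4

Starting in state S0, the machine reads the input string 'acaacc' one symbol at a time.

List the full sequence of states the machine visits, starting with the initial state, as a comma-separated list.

Start: S0
  read 'a': S0 --a--> S3
  read 'c': S3 --c--> S4
  read 'a': S4 --a--> S0
  read 'a': S0 --a--> S3
  read 'c': S3 --c--> S4
  read 'c': S4 --c--> S4

Answer: S0, S3, S4, S0, S3, S4, S4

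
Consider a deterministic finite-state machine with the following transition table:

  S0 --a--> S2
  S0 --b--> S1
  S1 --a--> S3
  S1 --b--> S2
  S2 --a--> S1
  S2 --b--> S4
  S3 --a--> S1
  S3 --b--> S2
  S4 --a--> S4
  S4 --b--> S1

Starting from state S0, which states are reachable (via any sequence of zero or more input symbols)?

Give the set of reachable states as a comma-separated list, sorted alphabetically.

Answer: S0, S1, S2, S3, S4

Derivation:
BFS from S0:
  visit S0: S0--a-->S2 (new), S0--b-->S1 (new)
  visit S2: S2--a-->S1 (seen), S2--b-->S4 (new)
  visit S1: S1--a-->S3 (new), S1--b-->S2 (seen)
  visit S4: S4--a-->S4 (seen), S4--b-->S1 (seen)
  visit S3: S3--a-->S1 (seen), S3--b-->S2 (seen)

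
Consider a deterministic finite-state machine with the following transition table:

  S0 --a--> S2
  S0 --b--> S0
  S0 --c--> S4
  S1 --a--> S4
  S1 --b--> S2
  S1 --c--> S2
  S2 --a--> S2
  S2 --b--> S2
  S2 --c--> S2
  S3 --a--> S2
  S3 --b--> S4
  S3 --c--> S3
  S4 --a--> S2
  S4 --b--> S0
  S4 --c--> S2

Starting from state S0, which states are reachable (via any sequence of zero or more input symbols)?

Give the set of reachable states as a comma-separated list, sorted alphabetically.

BFS from S0:
  visit S0: S0--a-->S2 (new), S0--b-->S0 (seen), S0--c-->S4 (new)
  visit S2: S2--a-->S2 (seen), S2--b-->S2 (seen), S2--c-->S2 (seen)
  visit S4: S4--a-->S2 (seen), S4--b-->S0 (seen), S4--c-->S2 (seen)

Answer: S0, S2, S4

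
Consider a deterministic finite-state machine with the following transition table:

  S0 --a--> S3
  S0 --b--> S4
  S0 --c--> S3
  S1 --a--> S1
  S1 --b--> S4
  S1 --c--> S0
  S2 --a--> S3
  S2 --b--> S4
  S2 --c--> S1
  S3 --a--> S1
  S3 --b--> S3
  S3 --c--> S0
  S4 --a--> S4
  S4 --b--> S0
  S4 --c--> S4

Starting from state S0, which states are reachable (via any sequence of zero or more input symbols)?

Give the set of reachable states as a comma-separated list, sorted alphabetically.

Answer: S0, S1, S3, S4

Derivation:
BFS from S0:
  visit S0: S0--a-->S3 (new), S0--b-->S4 (new), S0--c-->S3 (seen)
  visit S3: S3--a-->S1 (new), S3--b-->S3 (seen), S3--c-->S0 (seen)
  visit S4: S4--a-->S4 (seen), S4--b-->S0 (seen), S4--c-->S4 (seen)
  visit S1: S1--a-->S1 (seen), S1--b-->S4 (seen), S1--c-->S0 (seen)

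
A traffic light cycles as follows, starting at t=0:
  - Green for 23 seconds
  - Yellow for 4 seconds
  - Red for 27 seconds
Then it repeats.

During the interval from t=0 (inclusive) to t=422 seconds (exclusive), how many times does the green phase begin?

Answer: 8

Derivation:
Cycle = 23+4+27 = 54s
green phase starts at t = k*54 + 0 for k=0,1,2,...
Need k*54+0 < 422 → k < 7.815
k ∈ {0, ..., 7} → 8 starts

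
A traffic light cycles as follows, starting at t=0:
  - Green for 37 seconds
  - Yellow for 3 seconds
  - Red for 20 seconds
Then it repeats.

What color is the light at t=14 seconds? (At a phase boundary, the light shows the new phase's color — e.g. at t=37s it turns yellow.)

Answer: green

Derivation:
Cycle length = 37 + 3 + 20 = 60s
t = 14, phase_t = 14 mod 60 = 14
14 < 37 (green end) → GREEN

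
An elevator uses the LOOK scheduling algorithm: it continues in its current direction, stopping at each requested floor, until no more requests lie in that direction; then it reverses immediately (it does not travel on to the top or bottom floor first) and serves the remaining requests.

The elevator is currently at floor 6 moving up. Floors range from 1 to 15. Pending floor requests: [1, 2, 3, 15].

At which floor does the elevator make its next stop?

Answer: 15

Derivation:
Current floor: 6, direction: up
Requests above: [15]
Requests below: [1, 2, 3]
Moving up and requests lie above → nearest above is min([15]) = 15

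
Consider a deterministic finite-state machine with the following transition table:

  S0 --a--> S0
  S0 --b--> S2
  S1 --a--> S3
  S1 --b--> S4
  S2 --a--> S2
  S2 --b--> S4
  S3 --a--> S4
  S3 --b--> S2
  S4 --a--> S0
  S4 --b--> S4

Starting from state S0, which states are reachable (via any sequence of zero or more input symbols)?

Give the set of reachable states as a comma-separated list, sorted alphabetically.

BFS from S0:
  visit S0: S0--a-->S0 (seen), S0--b-->S2 (new)
  visit S2: S2--a-->S2 (seen), S2--b-->S4 (new)
  visit S4: S4--a-->S0 (seen), S4--b-->S4 (seen)

Answer: S0, S2, S4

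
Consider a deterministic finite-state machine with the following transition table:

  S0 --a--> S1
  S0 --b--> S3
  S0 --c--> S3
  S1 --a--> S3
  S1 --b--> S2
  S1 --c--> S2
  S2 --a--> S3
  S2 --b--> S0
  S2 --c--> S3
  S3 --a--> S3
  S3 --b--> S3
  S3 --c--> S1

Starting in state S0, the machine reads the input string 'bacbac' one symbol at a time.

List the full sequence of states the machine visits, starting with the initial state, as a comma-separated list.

Answer: S0, S3, S3, S1, S2, S3, S1

Derivation:
Start: S0
  read 'b': S0 --b--> S3
  read 'a': S3 --a--> S3
  read 'c': S3 --c--> S1
  read 'b': S1 --b--> S2
  read 'a': S2 --a--> S3
  read 'c': S3 --c--> S1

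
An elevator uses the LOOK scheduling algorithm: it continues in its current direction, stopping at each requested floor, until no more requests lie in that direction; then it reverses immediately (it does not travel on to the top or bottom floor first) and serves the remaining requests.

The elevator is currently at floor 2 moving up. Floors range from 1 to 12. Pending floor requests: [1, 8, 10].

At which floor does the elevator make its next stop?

Answer: 8

Derivation:
Current floor: 2, direction: up
Requests above: [8, 10]
Requests below: [1]
Moving up and requests lie above → nearest above is min([8, 10]) = 8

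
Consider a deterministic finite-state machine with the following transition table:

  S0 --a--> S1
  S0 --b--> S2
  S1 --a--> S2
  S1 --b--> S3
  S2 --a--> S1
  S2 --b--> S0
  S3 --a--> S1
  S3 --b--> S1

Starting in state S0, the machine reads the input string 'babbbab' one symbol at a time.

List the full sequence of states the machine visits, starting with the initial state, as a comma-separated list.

Answer: S0, S2, S1, S3, S1, S3, S1, S3

Derivation:
Start: S0
  read 'b': S0 --b--> S2
  read 'a': S2 --a--> S1
  read 'b': S1 --b--> S3
  read 'b': S3 --b--> S1
  read 'b': S1 --b--> S3
  read 'a': S3 --a--> S1
  read 'b': S1 --b--> S3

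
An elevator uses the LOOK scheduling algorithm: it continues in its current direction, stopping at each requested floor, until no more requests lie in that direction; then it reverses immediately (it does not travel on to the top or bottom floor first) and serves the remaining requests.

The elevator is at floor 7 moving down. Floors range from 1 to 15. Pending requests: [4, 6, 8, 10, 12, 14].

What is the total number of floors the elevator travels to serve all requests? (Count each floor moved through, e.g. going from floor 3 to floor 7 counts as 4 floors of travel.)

Answer: 13

Derivation:
Start at floor 7 moving down, LOOK stop order: [6, 4, 8, 10, 12, 14]
  7 → 6: |6-7| = 1, total = 1
  6 → 4: |4-6| = 2, total = 3
  4 → 8: |8-4| = 4, total = 7
  8 → 10: |10-8| = 2, total = 9
  10 → 12: |12-10| = 2, total = 11
  12 → 14: |14-12| = 2, total = 13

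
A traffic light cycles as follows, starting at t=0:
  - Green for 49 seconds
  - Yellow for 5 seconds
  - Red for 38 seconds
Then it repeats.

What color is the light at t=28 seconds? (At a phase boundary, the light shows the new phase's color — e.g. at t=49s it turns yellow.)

Cycle length = 49 + 5 + 38 = 92s
t = 28, phase_t = 28 mod 92 = 28
28 < 49 (green end) → GREEN

Answer: green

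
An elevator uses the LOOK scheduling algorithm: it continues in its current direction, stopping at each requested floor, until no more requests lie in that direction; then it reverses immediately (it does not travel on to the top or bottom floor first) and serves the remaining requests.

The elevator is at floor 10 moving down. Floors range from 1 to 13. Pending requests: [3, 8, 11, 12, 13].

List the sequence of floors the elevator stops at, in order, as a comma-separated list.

Answer: 8, 3, 11, 12, 13

Derivation:
Current: 10, moving DOWN
Serve below first (descending): [8, 3]
Then reverse, serve above (ascending): [11, 12, 13]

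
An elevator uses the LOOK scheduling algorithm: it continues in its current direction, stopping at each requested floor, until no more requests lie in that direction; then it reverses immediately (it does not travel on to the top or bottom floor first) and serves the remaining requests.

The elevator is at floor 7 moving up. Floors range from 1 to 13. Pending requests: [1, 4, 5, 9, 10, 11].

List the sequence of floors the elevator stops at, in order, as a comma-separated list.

Current: 7, moving UP
Serve above first (ascending): [9, 10, 11]
Then reverse, serve below (descending): [5, 4, 1]

Answer: 9, 10, 11, 5, 4, 1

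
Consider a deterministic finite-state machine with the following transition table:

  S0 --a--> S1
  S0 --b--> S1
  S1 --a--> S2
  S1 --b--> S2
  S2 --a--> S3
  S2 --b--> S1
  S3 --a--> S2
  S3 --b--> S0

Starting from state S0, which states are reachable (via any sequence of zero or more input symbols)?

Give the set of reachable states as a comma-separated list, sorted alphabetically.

Answer: S0, S1, S2, S3

Derivation:
BFS from S0:
  visit S0: S0--a-->S1 (new), S0--b-->S1 (seen)
  visit S1: S1--a-->S2 (new), S1--b-->S2 (seen)
  visit S2: S2--a-->S3 (new), S2--b-->S1 (seen)
  visit S3: S3--a-->S2 (seen), S3--b-->S0 (seen)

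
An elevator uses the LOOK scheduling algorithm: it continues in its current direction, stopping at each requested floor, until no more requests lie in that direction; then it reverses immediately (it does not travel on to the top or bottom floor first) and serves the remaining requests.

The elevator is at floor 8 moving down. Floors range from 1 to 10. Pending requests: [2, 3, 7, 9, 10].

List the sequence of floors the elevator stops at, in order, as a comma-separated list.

Current: 8, moving DOWN
Serve below first (descending): [7, 3, 2]
Then reverse, serve above (ascending): [9, 10]

Answer: 7, 3, 2, 9, 10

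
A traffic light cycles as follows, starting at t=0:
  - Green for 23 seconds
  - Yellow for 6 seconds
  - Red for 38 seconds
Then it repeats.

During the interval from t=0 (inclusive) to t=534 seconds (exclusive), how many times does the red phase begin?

Answer: 8

Derivation:
Cycle = 23+6+38 = 67s
red phase starts at t = k*67 + 29 for k=0,1,2,...
Need k*67+29 < 534 → k < 7.537
k ∈ {0, ..., 7} → 8 starts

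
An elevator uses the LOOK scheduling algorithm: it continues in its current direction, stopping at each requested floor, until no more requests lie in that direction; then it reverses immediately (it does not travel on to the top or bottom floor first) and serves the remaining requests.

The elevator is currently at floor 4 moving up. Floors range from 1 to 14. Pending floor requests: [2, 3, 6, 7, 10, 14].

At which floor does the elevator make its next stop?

Current floor: 4, direction: up
Requests above: [6, 7, 10, 14]
Requests below: [2, 3]
Moving up and requests lie above → nearest above is min([6, 7, 10, 14]) = 6

Answer: 6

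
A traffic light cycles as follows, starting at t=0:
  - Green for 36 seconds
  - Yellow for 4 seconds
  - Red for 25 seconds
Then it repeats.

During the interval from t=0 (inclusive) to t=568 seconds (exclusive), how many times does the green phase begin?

Answer: 9

Derivation:
Cycle = 36+4+25 = 65s
green phase starts at t = k*65 + 0 for k=0,1,2,...
Need k*65+0 < 568 → k < 8.738
k ∈ {0, ..., 8} → 9 starts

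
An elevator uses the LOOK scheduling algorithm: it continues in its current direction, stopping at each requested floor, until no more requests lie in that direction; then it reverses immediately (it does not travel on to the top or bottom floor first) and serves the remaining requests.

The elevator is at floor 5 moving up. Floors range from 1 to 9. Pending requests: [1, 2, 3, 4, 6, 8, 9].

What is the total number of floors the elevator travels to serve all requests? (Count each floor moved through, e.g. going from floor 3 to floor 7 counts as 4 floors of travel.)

Start at floor 5 moving up, LOOK stop order: [6, 8, 9, 4, 3, 2, 1]
  5 → 6: |6-5| = 1, total = 1
  6 → 8: |8-6| = 2, total = 3
  8 → 9: |9-8| = 1, total = 4
  9 → 4: |4-9| = 5, total = 9
  4 → 3: |3-4| = 1, total = 10
  3 → 2: |2-3| = 1, total = 11
  2 → 1: |1-2| = 1, total = 12

Answer: 12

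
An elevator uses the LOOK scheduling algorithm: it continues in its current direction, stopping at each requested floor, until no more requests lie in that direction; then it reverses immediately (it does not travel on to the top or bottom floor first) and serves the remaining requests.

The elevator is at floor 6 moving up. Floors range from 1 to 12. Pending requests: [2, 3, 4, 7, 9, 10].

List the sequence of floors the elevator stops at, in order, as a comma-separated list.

Current: 6, moving UP
Serve above first (ascending): [7, 9, 10]
Then reverse, serve below (descending): [4, 3, 2]

Answer: 7, 9, 10, 4, 3, 2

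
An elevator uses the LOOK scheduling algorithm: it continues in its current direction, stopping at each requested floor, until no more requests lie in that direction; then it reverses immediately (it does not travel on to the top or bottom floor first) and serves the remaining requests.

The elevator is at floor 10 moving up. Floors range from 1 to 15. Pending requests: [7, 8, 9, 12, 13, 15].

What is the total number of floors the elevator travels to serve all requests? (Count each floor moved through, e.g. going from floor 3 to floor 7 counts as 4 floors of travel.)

Start at floor 10 moving up, LOOK stop order: [12, 13, 15, 9, 8, 7]
  10 → 12: |12-10| = 2, total = 2
  12 → 13: |13-12| = 1, total = 3
  13 → 15: |15-13| = 2, total = 5
  15 → 9: |9-15| = 6, total = 11
  9 → 8: |8-9| = 1, total = 12
  8 → 7: |7-8| = 1, total = 13

Answer: 13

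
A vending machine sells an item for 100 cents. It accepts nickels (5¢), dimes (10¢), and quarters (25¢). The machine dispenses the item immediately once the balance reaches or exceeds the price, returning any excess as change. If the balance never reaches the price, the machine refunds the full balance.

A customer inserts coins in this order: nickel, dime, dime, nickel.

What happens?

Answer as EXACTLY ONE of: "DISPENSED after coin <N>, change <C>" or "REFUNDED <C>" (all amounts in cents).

Answer: REFUNDED 30

Derivation:
Price: 100¢
Coin 1 (nickel, 5¢): balance = 5¢
Coin 2 (dime, 10¢): balance = 15¢
Coin 3 (dime, 10¢): balance = 25¢
Coin 4 (nickel, 5¢): balance = 30¢
All coins inserted, balance 30¢ < price 100¢ → REFUND 30¢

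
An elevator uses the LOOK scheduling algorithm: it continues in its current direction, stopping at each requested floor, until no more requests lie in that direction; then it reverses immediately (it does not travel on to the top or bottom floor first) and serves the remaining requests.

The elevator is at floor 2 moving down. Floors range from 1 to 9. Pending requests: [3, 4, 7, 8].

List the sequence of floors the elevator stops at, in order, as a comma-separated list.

Answer: 3, 4, 7, 8

Derivation:
Current: 2, moving DOWN
Serve below first (descending): []
Then reverse, serve above (ascending): [3, 4, 7, 8]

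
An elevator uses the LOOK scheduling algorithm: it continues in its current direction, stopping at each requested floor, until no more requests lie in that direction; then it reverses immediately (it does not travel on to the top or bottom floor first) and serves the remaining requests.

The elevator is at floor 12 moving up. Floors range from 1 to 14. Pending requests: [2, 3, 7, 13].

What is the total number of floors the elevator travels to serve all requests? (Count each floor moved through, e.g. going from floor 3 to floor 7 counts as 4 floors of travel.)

Answer: 12

Derivation:
Start at floor 12 moving up, LOOK stop order: [13, 7, 3, 2]
  12 → 13: |13-12| = 1, total = 1
  13 → 7: |7-13| = 6, total = 7
  7 → 3: |3-7| = 4, total = 11
  3 → 2: |2-3| = 1, total = 12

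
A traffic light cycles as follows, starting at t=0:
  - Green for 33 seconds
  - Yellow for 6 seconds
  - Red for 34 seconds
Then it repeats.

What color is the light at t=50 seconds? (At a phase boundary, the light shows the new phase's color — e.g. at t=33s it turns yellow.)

Answer: red

Derivation:
Cycle length = 33 + 6 + 34 = 73s
t = 50, phase_t = 50 mod 73 = 50
50 >= 39 → RED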